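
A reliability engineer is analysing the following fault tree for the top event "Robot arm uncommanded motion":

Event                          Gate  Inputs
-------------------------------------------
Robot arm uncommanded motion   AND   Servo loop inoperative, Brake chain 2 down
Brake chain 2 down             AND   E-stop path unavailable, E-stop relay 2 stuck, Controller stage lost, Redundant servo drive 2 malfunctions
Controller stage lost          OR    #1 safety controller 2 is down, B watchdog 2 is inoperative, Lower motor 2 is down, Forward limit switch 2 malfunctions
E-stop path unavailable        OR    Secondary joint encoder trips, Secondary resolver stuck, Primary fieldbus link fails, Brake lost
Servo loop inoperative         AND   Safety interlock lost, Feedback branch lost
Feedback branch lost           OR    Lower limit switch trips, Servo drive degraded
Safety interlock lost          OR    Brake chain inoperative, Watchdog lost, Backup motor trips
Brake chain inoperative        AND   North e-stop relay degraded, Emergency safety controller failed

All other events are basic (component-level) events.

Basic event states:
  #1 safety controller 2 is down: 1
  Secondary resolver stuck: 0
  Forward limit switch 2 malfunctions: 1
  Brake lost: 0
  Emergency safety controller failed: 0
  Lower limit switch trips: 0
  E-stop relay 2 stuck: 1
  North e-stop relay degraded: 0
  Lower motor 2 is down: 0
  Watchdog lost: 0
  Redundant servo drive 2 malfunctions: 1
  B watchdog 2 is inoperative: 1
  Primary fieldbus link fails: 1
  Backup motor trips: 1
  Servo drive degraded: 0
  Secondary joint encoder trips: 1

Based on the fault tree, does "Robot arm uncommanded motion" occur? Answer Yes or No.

Brake chain inoperative [AND]: North e-stop relay degraded=not, Emergency safety controller failed=not → not all inputs occur → does not occur.
Safety interlock lost [OR]: Brake chain inoperative=not, Watchdog lost=not, Backup motor trips=occurs → at least one input occurs → occurs.
Feedback branch lost [OR]: Lower limit switch trips=not, Servo drive degraded=not → no input occurs → does not occur.
Servo loop inoperative [AND]: Safety interlock lost=occurs, Feedback branch lost=not → not all inputs occur → does not occur.
E-stop path unavailable [OR]: Secondary joint encoder trips=occurs, Secondary resolver stuck=not, Primary fieldbus link fails=occurs, Brake lost=not → at least one input occurs → occurs.
Controller stage lost [OR]: #1 safety controller 2 is down=occurs, B watchdog 2 is inoperative=occurs, Lower motor 2 is down=not, Forward limit switch 2 malfunctions=occurs → at least one input occurs → occurs.
Brake chain 2 down [AND]: E-stop path unavailable=occurs, E-stop relay 2 stuck=occurs, Controller stage lost=occurs, Redundant servo drive 2 malfunctions=occurs → all inputs occur → occurs.
Robot arm uncommanded motion [AND]: Servo loop inoperative=not, Brake chain 2 down=occurs → not all inputs occur → does not occur.

No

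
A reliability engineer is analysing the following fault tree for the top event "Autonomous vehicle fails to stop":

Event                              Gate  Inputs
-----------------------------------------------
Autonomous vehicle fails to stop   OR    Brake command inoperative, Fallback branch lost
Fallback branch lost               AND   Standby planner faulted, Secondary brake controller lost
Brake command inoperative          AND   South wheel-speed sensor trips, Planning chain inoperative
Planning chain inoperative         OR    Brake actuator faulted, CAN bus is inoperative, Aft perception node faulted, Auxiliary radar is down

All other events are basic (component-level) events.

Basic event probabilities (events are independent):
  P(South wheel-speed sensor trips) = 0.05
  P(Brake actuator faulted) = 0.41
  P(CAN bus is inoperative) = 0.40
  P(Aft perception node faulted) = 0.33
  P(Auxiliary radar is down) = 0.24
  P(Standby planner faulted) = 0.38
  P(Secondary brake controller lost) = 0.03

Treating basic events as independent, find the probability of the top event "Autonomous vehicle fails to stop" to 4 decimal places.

P(Planning chain inoperative) [OR] = 1 − (1−0.41) × (1−0.40) × (1−0.33) × (1−0.24) = 0.819743
P(Brake command inoperative) [AND] = 0.05 × 0.819743 = 0.040987
P(Fallback branch lost) [AND] = 0.38 × 0.03 = 0.011400
P(Autonomous vehicle fails to stop) [OR] = 1 − (1−0.040987) × (1−0.011400) = 0.051920
Rounded to 4 decimal places: P(Autonomous vehicle fails to stop) ≈ 0.0519.

0.0519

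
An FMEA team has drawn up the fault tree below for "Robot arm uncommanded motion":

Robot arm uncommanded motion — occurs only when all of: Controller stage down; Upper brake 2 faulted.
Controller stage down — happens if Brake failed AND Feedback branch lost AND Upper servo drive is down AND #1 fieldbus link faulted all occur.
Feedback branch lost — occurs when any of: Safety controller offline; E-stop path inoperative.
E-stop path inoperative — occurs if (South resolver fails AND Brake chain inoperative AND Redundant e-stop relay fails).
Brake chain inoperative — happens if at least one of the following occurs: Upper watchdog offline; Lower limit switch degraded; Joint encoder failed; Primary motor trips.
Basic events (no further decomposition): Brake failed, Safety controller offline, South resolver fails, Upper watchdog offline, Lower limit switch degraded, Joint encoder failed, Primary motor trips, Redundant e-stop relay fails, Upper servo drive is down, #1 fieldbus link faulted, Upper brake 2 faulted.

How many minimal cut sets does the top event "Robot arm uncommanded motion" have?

Brake chain inoperative [OR]: union of children's cut sets → 4 cut set(s).
E-stop path inoperative [AND]: one cut set from each child combined → 1 × 4 × 1 = 4 cut set(s).
Feedback branch lost [OR]: union of children's cut sets → 5 cut set(s).
Controller stage down [AND]: one cut set from each child combined → 1 × 5 × 1 × 1 = 5 cut set(s).
Robot arm uncommanded motion [AND]: one cut set from each child combined → 5 × 1 = 5 cut set(s).
Minimal cut sets: {#1 fieldbus link faulted, Brake failed, Safety controller offline, Upper brake 2 faulted, Upper servo drive is down}; {#1 fieldbus link faulted, Brake failed, Redundant e-stop relay fails, South resolver fails, Upper brake 2 faulted, Upper servo drive is down, Upper watchdog offline}; {#1 fieldbus link faulted, Brake failed, Lower limit switch degraded, Redundant e-stop relay fails, South resolver fails, Upper brake 2 faulted, Upper servo drive is down}; {#1 fieldbus link faulted, Brake failed, Joint encoder failed, Redundant e-stop relay fails, South resolver fails, Upper brake 2 faulted, Upper servo drive is down}; {#1 fieldbus link faulted, Brake failed, Primary motor trips, Redundant e-stop relay fails, South resolver fails, Upper brake 2 faulted, Upper servo drive is down}.

5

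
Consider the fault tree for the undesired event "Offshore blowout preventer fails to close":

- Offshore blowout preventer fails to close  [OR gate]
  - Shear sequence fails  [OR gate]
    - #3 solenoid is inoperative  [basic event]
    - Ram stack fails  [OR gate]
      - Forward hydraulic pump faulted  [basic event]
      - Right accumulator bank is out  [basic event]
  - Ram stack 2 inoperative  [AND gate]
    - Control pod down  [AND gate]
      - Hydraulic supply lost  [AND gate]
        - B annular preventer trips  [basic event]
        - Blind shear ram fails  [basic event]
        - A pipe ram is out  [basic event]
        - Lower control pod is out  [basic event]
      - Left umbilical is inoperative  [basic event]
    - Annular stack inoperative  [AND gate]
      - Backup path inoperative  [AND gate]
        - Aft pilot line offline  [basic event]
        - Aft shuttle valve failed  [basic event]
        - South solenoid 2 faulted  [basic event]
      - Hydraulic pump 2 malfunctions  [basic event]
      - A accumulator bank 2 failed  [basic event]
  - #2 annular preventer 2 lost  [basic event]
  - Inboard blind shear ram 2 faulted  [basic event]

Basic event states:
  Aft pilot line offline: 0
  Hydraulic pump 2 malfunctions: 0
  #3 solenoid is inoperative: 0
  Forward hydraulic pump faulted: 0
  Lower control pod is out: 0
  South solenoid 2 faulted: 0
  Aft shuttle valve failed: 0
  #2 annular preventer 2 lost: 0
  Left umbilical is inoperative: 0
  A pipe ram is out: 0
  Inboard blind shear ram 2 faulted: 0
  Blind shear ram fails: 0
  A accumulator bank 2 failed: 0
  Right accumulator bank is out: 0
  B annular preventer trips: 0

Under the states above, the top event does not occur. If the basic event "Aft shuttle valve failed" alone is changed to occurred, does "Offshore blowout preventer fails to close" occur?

Counterfactual: set "Aft shuttle valve failed" to occurred.
Ram stack fails [OR]: Forward hydraulic pump faulted=not, Right accumulator bank is out=not → no input occurs → does not occur.
Shear sequence fails [OR]: #3 solenoid is inoperative=not, Ram stack fails=not → no input occurs → does not occur.
Hydraulic supply lost [AND]: B annular preventer trips=not, Blind shear ram fails=not, A pipe ram is out=not, Lower control pod is out=not → not all inputs occur → does not occur.
Control pod down [AND]: Hydraulic supply lost=not, Left umbilical is inoperative=not → not all inputs occur → does not occur.
Backup path inoperative [AND]: Aft pilot line offline=not, Aft shuttle valve failed=occurs, South solenoid 2 faulted=not → not all inputs occur → does not occur.
Annular stack inoperative [AND]: Backup path inoperative=not, Hydraulic pump 2 malfunctions=not, A accumulator bank 2 failed=not → not all inputs occur → does not occur.
Ram stack 2 inoperative [AND]: Control pod down=not, Annular stack inoperative=not → not all inputs occur → does not occur.
Offshore blowout preventer fails to close [OR]: Shear sequence fails=not, Ram stack 2 inoperative=not, #2 annular preventer 2 lost=not, Inboard blind shear ram 2 faulted=not → no input occurs → does not occur.

No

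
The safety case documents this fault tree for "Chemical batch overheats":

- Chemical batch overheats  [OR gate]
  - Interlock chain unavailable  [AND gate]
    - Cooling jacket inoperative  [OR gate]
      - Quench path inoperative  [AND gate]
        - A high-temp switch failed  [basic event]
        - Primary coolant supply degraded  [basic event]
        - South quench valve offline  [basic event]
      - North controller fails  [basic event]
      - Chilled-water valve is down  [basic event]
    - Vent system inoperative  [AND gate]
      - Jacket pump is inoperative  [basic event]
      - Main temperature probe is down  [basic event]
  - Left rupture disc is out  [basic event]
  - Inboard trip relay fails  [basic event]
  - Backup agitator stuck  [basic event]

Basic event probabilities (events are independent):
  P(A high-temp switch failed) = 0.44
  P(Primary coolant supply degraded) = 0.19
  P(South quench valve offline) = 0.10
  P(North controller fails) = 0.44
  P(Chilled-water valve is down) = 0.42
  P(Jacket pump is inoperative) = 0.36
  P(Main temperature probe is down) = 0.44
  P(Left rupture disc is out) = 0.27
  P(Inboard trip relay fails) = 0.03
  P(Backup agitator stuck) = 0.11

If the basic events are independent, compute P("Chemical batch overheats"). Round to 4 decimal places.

0.4375

P(Quench path inoperative) [AND] = 0.44 × 0.19 × 0.10 = 0.008360
P(Cooling jacket inoperative) [OR] = 1 − (1−0.008360) × (1−0.44) × (1−0.42) = 0.677915
P(Vent system inoperative) [AND] = 0.36 × 0.44 = 0.158400
P(Interlock chain unavailable) [AND] = 0.677915 × 0.158400 = 0.107382
P(Chemical batch overheats) [OR] = 1 − (1−0.107382) × (1−0.27) × (1−0.03) × (1−0.11) = 0.437464
Rounded to 4 decimal places: P(Chemical batch overheats) ≈ 0.4375.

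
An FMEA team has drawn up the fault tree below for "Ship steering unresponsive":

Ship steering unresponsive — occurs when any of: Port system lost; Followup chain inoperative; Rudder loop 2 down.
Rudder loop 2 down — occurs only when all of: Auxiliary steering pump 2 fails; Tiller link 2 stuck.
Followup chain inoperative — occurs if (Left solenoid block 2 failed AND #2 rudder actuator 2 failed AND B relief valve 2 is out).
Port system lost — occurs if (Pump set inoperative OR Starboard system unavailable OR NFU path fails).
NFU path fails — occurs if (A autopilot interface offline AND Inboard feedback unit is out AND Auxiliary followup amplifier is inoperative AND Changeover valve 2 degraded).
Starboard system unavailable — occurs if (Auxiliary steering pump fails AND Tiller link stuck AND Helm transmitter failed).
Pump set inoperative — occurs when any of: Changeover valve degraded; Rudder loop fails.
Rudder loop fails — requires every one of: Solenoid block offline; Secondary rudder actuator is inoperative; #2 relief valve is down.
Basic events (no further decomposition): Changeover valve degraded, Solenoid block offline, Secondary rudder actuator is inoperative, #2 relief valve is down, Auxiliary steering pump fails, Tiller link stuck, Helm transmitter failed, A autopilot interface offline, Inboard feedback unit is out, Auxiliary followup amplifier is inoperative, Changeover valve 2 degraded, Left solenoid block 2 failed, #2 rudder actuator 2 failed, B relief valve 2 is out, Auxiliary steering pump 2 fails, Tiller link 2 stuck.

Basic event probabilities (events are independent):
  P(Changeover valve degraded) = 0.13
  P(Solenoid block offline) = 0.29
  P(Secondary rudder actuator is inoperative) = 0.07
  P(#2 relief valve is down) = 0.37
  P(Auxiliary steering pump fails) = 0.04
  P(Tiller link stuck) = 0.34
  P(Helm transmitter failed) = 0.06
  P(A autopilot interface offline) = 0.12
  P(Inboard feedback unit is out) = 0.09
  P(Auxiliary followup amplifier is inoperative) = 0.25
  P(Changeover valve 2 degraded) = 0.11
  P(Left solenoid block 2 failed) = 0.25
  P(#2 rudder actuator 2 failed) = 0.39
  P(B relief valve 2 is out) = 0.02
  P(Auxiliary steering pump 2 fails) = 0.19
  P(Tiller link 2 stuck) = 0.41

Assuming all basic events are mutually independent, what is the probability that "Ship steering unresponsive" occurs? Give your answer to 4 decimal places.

0.2062

P(Rudder loop fails) [AND] = 0.29 × 0.07 × 0.37 = 0.007511
P(Pump set inoperative) [OR] = 1 − (1−0.13) × (1−0.007511) = 0.136535
P(Starboard system unavailable) [AND] = 0.04 × 0.34 × 0.06 = 0.000816
P(NFU path fails) [AND] = 0.12 × 0.09 × 0.25 × 0.11 = 0.000297
P(Port system lost) [OR] = 1 − (1−0.136535) × (1−0.000816) × (1−0.000297) = 0.137496
P(Followup chain inoperative) [AND] = 0.25 × 0.39 × 0.02 = 0.001950
P(Rudder loop 2 down) [AND] = 0.19 × 0.41 = 0.077900
P(Ship steering unresponsive) [OR] = 1 − (1−0.137496) × (1−0.001950) × (1−0.077900) = 0.206236
Rounded to 4 decimal places: P(Ship steering unresponsive) ≈ 0.2062.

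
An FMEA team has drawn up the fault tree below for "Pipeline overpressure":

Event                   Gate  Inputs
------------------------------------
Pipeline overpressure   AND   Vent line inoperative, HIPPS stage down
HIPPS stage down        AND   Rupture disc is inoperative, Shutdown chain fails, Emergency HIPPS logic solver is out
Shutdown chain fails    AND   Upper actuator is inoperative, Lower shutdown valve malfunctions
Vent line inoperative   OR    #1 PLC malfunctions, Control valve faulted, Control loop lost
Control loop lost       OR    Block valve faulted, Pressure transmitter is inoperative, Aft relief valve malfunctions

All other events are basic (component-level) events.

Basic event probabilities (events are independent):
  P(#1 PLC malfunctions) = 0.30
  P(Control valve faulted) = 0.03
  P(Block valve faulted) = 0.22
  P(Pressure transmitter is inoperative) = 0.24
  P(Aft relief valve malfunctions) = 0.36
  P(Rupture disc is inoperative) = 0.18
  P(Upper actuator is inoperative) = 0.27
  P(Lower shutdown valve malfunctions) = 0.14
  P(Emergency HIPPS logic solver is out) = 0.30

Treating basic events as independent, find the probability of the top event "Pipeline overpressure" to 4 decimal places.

0.0015

P(Control loop lost) [OR] = 1 − (1−0.22) × (1−0.24) × (1−0.36) = 0.620608
P(Vent line inoperative) [OR] = 1 − (1−0.30) × (1−0.03) × (1−0.620608) = 0.742393
P(Shutdown chain fails) [AND] = 0.27 × 0.14 = 0.037800
P(HIPPS stage down) [AND] = 0.18 × 0.037800 × 0.30 = 0.002041
P(Pipeline overpressure) [AND] = 0.742393 × 0.002041 = 0.001515
Rounded to 4 decimal places: P(Pipeline overpressure) ≈ 0.0015.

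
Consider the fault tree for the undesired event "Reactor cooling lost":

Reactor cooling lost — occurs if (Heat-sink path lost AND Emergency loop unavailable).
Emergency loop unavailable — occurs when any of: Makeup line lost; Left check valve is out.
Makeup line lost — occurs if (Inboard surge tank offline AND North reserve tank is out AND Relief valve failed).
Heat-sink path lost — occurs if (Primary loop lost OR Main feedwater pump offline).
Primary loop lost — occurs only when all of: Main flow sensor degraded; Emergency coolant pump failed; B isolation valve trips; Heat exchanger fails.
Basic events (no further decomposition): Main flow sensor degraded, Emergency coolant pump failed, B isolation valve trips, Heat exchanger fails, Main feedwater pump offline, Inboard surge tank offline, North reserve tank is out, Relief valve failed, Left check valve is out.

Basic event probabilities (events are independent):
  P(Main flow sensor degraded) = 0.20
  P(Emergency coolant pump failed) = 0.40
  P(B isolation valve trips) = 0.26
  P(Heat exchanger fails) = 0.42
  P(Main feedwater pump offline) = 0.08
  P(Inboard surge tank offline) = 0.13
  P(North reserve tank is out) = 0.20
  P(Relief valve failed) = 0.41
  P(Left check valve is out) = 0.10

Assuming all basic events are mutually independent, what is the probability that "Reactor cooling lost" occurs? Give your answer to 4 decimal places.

P(Primary loop lost) [AND] = 0.20 × 0.40 × 0.26 × 0.42 = 0.008736
P(Heat-sink path lost) [OR] = 1 − (1−0.008736) × (1−0.08) = 0.088037
P(Makeup line lost) [AND] = 0.13 × 0.20 × 0.41 = 0.010660
P(Emergency loop unavailable) [OR] = 1 − (1−0.010660) × (1−0.10) = 0.109594
P(Reactor cooling lost) [AND] = 0.088037 × 0.109594 = 0.009648
Rounded to 4 decimal places: P(Reactor cooling lost) ≈ 0.0096.

0.0096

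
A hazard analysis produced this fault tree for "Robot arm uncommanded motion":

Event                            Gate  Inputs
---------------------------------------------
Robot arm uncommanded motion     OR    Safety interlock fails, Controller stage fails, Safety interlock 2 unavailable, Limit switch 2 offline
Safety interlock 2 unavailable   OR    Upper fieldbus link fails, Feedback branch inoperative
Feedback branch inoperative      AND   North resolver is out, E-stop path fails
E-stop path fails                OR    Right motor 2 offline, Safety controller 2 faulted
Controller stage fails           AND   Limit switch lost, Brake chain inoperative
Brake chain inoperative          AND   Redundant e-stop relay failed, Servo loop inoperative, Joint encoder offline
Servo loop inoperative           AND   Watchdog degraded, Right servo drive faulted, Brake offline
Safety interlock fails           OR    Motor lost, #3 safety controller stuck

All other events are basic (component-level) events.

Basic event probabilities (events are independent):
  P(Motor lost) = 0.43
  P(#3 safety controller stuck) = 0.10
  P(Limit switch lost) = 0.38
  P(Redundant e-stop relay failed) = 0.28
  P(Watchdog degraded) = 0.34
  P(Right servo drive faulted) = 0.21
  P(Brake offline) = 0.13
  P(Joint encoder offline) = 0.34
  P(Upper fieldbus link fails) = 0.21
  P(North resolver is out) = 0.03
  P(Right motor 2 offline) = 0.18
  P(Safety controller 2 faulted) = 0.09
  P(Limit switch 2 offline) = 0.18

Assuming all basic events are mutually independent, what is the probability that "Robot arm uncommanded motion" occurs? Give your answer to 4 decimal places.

0.6703

P(Safety interlock fails) [OR] = 1 − (1−0.43) × (1−0.10) = 0.487000
P(Servo loop inoperative) [AND] = 0.34 × 0.21 × 0.13 = 0.009282
P(Brake chain inoperative) [AND] = 0.28 × 0.009282 × 0.34 = 0.000884
P(Controller stage fails) [AND] = 0.38 × 0.000884 = 0.000336
P(E-stop path fails) [OR] = 1 − (1−0.18) × (1−0.09) = 0.253800
P(Feedback branch inoperative) [AND] = 0.03 × 0.253800 = 0.007614
P(Safety interlock 2 unavailable) [OR] = 1 − (1−0.21) × (1−0.007614) = 0.216015
P(Robot arm uncommanded motion) [OR] = 1 − (1−0.487000) × (1−0.000336) × (1−0.216015) × (1−0.18) = 0.670320
Rounded to 4 decimal places: P(Robot arm uncommanded motion) ≈ 0.6703.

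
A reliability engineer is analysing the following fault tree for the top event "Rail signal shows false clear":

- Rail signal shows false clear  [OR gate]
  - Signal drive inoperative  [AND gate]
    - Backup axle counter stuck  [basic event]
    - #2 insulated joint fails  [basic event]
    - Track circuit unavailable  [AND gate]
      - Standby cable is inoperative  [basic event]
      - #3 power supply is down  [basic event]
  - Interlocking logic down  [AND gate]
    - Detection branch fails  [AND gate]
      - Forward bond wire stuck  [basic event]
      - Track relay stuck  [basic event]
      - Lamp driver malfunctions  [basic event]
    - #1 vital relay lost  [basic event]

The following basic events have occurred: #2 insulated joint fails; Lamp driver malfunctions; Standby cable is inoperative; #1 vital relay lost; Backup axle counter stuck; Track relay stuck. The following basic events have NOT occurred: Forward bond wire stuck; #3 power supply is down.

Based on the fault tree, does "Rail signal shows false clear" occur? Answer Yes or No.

Track circuit unavailable [AND]: Standby cable is inoperative=occurs, #3 power supply is down=not → not all inputs occur → does not occur.
Signal drive inoperative [AND]: Backup axle counter stuck=occurs, #2 insulated joint fails=occurs, Track circuit unavailable=not → not all inputs occur → does not occur.
Detection branch fails [AND]: Forward bond wire stuck=not, Track relay stuck=occurs, Lamp driver malfunctions=occurs → not all inputs occur → does not occur.
Interlocking logic down [AND]: Detection branch fails=not, #1 vital relay lost=occurs → not all inputs occur → does not occur.
Rail signal shows false clear [OR]: Signal drive inoperative=not, Interlocking logic down=not → no input occurs → does not occur.

No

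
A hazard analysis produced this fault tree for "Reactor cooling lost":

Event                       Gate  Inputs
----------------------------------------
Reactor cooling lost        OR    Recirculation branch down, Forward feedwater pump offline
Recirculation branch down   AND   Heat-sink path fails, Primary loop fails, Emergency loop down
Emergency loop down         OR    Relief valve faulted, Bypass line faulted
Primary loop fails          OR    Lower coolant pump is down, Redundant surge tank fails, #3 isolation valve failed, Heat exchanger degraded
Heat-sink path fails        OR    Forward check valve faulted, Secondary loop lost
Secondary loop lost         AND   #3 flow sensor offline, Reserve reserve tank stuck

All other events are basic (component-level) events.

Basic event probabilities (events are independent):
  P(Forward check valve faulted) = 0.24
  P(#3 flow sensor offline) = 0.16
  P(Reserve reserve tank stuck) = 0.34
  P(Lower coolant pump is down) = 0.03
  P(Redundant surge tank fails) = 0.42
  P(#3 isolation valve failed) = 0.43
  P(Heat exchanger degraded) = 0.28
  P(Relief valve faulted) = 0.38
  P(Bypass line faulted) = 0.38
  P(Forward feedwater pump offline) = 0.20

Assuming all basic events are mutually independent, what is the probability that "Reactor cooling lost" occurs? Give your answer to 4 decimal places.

P(Secondary loop lost) [AND] = 0.16 × 0.34 = 0.054400
P(Heat-sink path fails) [OR] = 1 − (1−0.24) × (1−0.054400) = 0.281344
P(Primary loop fails) [OR] = 1 − (1−0.03) × (1−0.42) × (1−0.43) × (1−0.28) = 0.769109
P(Emergency loop down) [OR] = 1 − (1−0.38) × (1−0.38) = 0.615600
P(Recirculation branch down) [AND] = 0.281344 × 0.769109 × 0.615600 = 0.133206
P(Reactor cooling lost) [OR] = 1 − (1−0.133206) × (1−0.20) = 0.306565
Rounded to 4 decimal places: P(Reactor cooling lost) ≈ 0.3066.

0.3066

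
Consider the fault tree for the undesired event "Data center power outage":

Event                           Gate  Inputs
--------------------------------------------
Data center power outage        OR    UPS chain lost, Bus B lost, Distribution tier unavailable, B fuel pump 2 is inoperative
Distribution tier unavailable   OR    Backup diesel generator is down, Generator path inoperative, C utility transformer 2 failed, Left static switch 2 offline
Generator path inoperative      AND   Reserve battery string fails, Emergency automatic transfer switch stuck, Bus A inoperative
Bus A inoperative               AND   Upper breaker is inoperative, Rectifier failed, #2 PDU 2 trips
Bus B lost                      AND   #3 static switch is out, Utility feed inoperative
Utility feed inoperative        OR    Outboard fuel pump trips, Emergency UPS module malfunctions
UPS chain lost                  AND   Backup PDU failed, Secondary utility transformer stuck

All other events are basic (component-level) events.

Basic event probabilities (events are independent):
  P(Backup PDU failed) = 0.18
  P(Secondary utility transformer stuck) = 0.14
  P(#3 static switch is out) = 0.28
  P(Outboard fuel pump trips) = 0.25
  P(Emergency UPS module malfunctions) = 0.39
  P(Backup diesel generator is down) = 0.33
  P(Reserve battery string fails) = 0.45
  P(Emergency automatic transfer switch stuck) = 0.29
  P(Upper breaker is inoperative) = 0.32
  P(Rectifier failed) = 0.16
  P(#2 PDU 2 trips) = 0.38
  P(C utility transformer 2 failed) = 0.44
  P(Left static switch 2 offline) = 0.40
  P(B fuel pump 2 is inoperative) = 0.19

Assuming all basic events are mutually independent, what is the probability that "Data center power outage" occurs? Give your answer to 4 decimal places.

P(UPS chain lost) [AND] = 0.18 × 0.14 = 0.025200
P(Utility feed inoperative) [OR] = 1 − (1−0.25) × (1−0.39) = 0.542500
P(Bus B lost) [AND] = 0.28 × 0.542500 = 0.151900
P(Bus A inoperative) [AND] = 0.32 × 0.16 × 0.38 = 0.019456
P(Generator path inoperative) [AND] = 0.45 × 0.29 × 0.019456 = 0.002539
P(Distribution tier unavailable) [OR] = 1 − (1−0.33) × (1−0.002539) × (1−0.44) × (1−0.40) = 0.775452
P(Data center power outage) [OR] = 1 − (1−0.025200) × (1−0.151900) × (1−0.775452) × (1−0.19) = 0.849632
Rounded to 4 decimal places: P(Data center power outage) ≈ 0.8496.

0.8496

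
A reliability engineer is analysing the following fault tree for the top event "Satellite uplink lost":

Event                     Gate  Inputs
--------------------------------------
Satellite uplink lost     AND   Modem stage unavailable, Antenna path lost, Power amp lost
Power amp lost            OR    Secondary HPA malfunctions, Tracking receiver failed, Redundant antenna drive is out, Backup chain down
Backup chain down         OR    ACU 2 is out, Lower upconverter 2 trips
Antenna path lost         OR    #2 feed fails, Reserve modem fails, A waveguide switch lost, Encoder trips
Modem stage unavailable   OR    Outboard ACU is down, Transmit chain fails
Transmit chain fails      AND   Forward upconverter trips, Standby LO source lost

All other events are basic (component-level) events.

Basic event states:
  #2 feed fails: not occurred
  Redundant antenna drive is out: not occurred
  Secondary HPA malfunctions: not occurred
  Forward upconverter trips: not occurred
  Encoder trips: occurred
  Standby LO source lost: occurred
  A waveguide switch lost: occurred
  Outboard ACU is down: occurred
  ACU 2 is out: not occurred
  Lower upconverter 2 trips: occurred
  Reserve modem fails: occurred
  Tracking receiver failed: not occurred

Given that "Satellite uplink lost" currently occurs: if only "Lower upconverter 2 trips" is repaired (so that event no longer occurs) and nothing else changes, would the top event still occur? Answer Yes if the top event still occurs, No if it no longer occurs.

No

Counterfactual: set "Lower upconverter 2 trips" to not occurred.
Transmit chain fails [AND]: Forward upconverter trips=not, Standby LO source lost=occurs → not all inputs occur → does not occur.
Modem stage unavailable [OR]: Outboard ACU is down=occurs, Transmit chain fails=not → at least one input occurs → occurs.
Antenna path lost [OR]: #2 feed fails=not, Reserve modem fails=occurs, A waveguide switch lost=occurs, Encoder trips=occurs → at least one input occurs → occurs.
Backup chain down [OR]: ACU 2 is out=not, Lower upconverter 2 trips=not → no input occurs → does not occur.
Power amp lost [OR]: Secondary HPA malfunctions=not, Tracking receiver failed=not, Redundant antenna drive is out=not, Backup chain down=not → no input occurs → does not occur.
Satellite uplink lost [AND]: Modem stage unavailable=occurs, Antenna path lost=occurs, Power amp lost=not → not all inputs occur → does not occur.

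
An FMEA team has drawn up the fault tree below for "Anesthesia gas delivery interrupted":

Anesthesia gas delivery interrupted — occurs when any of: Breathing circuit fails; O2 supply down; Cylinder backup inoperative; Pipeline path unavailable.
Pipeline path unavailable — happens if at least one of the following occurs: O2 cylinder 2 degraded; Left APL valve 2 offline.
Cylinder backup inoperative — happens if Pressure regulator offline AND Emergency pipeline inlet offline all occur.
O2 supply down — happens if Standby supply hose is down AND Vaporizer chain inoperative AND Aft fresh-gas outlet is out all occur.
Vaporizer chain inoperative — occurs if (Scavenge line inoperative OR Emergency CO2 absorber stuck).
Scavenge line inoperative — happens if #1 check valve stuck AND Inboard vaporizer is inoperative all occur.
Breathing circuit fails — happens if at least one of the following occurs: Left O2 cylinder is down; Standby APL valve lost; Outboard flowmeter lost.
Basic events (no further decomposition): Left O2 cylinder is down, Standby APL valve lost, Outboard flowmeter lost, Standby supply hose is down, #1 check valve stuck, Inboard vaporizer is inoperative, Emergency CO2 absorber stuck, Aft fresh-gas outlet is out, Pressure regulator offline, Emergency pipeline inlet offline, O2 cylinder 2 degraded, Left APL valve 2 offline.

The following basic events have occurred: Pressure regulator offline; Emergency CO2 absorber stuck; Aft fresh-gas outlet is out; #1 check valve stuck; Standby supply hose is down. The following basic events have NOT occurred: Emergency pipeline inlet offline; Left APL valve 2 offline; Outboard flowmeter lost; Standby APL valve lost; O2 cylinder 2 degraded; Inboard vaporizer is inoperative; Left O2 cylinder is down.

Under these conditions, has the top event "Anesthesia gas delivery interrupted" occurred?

Breathing circuit fails [OR]: Left O2 cylinder is down=not, Standby APL valve lost=not, Outboard flowmeter lost=not → no input occurs → does not occur.
Scavenge line inoperative [AND]: #1 check valve stuck=occurs, Inboard vaporizer is inoperative=not → not all inputs occur → does not occur.
Vaporizer chain inoperative [OR]: Scavenge line inoperative=not, Emergency CO2 absorber stuck=occurs → at least one input occurs → occurs.
O2 supply down [AND]: Standby supply hose is down=occurs, Vaporizer chain inoperative=occurs, Aft fresh-gas outlet is out=occurs → all inputs occur → occurs.
Cylinder backup inoperative [AND]: Pressure regulator offline=occurs, Emergency pipeline inlet offline=not → not all inputs occur → does not occur.
Pipeline path unavailable [OR]: O2 cylinder 2 degraded=not, Left APL valve 2 offline=not → no input occurs → does not occur.
Anesthesia gas delivery interrupted [OR]: Breathing circuit fails=not, O2 supply down=occurs, Cylinder backup inoperative=not, Pipeline path unavailable=not → at least one input occurs → occurs.

Yes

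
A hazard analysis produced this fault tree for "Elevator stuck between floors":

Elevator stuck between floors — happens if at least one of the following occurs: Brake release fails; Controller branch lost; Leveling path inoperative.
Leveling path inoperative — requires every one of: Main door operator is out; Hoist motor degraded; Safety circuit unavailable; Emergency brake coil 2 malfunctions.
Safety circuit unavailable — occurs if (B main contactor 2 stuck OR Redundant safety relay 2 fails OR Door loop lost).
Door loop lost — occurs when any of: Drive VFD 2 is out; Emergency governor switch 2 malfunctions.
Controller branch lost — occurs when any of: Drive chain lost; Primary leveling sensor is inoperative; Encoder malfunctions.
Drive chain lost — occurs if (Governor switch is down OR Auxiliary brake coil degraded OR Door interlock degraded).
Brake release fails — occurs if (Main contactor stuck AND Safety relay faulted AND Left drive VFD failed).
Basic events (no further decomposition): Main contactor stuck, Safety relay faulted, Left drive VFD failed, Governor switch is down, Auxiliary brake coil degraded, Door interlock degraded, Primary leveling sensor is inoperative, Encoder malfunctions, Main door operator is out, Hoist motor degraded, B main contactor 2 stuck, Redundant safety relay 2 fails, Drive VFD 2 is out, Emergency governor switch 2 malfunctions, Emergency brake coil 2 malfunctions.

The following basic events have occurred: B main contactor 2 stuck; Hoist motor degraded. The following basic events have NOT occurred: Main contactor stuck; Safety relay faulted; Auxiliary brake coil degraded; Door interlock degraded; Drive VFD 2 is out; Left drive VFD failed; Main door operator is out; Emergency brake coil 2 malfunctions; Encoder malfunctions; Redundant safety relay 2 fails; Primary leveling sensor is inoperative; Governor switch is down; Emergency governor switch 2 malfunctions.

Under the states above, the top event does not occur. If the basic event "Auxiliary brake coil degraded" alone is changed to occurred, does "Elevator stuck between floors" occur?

Counterfactual: set "Auxiliary brake coil degraded" to occurred.
Brake release fails [AND]: Main contactor stuck=not, Safety relay faulted=not, Left drive VFD failed=not → not all inputs occur → does not occur.
Drive chain lost [OR]: Governor switch is down=not, Auxiliary brake coil degraded=occurs, Door interlock degraded=not → at least one input occurs → occurs.
Controller branch lost [OR]: Drive chain lost=occurs, Primary leveling sensor is inoperative=not, Encoder malfunctions=not → at least one input occurs → occurs.
Door loop lost [OR]: Drive VFD 2 is out=not, Emergency governor switch 2 malfunctions=not → no input occurs → does not occur.
Safety circuit unavailable [OR]: B main contactor 2 stuck=occurs, Redundant safety relay 2 fails=not, Door loop lost=not → at least one input occurs → occurs.
Leveling path inoperative [AND]: Main door operator is out=not, Hoist motor degraded=occurs, Safety circuit unavailable=occurs, Emergency brake coil 2 malfunctions=not → not all inputs occur → does not occur.
Elevator stuck between floors [OR]: Brake release fails=not, Controller branch lost=occurs, Leveling path inoperative=not → at least one input occurs → occurs.

Yes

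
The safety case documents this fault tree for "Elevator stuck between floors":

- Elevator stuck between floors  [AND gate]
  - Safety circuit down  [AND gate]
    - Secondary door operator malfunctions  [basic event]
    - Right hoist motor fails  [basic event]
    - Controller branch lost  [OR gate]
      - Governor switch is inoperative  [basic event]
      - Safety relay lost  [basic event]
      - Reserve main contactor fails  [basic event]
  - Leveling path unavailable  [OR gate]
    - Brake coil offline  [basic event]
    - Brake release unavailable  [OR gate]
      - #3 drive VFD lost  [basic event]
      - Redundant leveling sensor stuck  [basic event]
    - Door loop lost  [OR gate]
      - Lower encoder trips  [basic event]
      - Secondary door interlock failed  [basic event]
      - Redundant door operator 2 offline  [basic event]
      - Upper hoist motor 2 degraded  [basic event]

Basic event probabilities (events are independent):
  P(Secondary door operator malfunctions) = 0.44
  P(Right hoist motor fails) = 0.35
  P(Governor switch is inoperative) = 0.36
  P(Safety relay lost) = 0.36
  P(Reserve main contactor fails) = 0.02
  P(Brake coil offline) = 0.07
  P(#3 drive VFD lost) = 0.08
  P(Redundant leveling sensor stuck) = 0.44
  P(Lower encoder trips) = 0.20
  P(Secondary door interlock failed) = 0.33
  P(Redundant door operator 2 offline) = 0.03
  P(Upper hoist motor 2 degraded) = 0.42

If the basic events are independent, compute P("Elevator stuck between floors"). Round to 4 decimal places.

P(Controller branch lost) [OR] = 1 − (1−0.36) × (1−0.36) × (1−0.02) = 0.598592
P(Safety circuit down) [AND] = 0.44 × 0.35 × 0.598592 = 0.092183
P(Brake release unavailable) [OR] = 1 − (1−0.08) × (1−0.44) = 0.484800
P(Door loop lost) [OR] = 1 − (1−0.20) × (1−0.33) × (1−0.03) × (1−0.42) = 0.698446
P(Leveling path unavailable) [OR] = 1 − (1−0.07) × (1−0.484800) × (1−0.698446) = 0.855515
P(Elevator stuck between floors) [AND] = 0.092183 × 0.855515 = 0.078864
Rounded to 4 decimal places: P(Elevator stuck between floors) ≈ 0.0789.

0.0789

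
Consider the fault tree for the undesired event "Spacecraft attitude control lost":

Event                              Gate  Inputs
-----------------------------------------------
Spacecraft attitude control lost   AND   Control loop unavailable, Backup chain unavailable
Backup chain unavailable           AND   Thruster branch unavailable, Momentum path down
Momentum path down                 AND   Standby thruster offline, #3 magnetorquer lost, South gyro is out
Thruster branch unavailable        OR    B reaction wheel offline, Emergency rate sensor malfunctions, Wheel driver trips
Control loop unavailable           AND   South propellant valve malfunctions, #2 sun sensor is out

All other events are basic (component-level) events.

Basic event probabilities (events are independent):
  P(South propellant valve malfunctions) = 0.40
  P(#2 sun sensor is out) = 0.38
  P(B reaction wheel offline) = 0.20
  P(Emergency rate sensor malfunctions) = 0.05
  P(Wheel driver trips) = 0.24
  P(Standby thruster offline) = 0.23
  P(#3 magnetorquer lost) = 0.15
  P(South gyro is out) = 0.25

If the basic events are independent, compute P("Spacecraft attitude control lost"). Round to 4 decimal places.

0.0006

P(Control loop unavailable) [AND] = 0.40 × 0.38 = 0.152000
P(Thruster branch unavailable) [OR] = 1 − (1−0.20) × (1−0.05) × (1−0.24) = 0.422400
P(Momentum path down) [AND] = 0.23 × 0.15 × 0.25 = 0.008625
P(Backup chain unavailable) [AND] = 0.422400 × 0.008625 = 0.003643
P(Spacecraft attitude control lost) [AND] = 0.152000 × 0.003643 = 0.000554
Rounded to 4 decimal places: P(Spacecraft attitude control lost) ≈ 0.0006.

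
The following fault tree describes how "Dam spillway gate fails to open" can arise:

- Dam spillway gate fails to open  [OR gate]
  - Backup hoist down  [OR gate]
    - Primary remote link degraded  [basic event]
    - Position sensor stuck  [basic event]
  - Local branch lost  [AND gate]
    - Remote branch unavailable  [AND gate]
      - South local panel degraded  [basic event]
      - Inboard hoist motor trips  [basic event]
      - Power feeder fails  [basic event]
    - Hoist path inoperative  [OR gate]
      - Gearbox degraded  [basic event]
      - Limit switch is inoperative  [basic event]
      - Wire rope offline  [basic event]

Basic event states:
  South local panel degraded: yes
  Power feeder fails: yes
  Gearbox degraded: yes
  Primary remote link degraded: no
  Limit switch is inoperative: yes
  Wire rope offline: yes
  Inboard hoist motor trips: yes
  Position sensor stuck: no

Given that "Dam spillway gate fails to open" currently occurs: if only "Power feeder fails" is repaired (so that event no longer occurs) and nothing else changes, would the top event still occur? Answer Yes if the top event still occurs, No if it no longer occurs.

No

Counterfactual: set "Power feeder fails" to not occurred.
Backup hoist down [OR]: Primary remote link degraded=not, Position sensor stuck=not → no input occurs → does not occur.
Remote branch unavailable [AND]: South local panel degraded=occurs, Inboard hoist motor trips=occurs, Power feeder fails=not → not all inputs occur → does not occur.
Hoist path inoperative [OR]: Gearbox degraded=occurs, Limit switch is inoperative=occurs, Wire rope offline=occurs → at least one input occurs → occurs.
Local branch lost [AND]: Remote branch unavailable=not, Hoist path inoperative=occurs → not all inputs occur → does not occur.
Dam spillway gate fails to open [OR]: Backup hoist down=not, Local branch lost=not → no input occurs → does not occur.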